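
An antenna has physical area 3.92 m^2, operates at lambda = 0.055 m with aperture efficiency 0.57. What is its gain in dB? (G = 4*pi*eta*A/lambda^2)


G_linear = 4*pi*0.57*3.92/0.055^2 = 9282.08
G_dB = 10*log10(9282.08) = 39.7 dB

39.7 dB


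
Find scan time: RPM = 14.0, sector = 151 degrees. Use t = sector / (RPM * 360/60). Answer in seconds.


t = 151 / (14.0 * 360) * 60 = 1.8 s

1.8 s


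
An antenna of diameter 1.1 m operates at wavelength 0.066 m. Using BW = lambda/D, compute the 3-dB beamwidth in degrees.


BW_rad = 0.066 / 1.1 = 0.06
BW_deg = 3.44 degrees

3.44 degrees


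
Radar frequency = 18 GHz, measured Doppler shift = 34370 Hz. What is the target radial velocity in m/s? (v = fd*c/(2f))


v = 34370 * 3e8 / (2 * 18000000000.0) = 286.4 m/s

286.4 m/s


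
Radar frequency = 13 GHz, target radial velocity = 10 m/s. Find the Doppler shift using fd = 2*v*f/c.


fd = 2 * 10 * 13000000000.0 / 3e8 = 866.7 Hz

866.7 Hz


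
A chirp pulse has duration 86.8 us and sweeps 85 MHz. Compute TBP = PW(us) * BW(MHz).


TBP = 86.8 * 85 = 7378.0

7378.0


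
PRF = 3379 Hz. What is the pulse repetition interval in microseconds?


PRI = 1/3379 = 0.0002959455 s = 295.9 us

295.9 us


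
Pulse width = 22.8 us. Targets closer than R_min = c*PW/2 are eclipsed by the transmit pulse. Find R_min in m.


R_min = 3e8 * 22.8e-6 / 2 = 3420.0 m

3420.0 m


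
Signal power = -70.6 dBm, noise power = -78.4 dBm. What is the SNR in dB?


SNR = -70.6 - (-78.4) = 7.8 dB

7.8 dB


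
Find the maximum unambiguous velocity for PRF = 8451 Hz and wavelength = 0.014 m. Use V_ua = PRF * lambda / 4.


V_ua = 8451 * 0.014 / 4 = 29.6 m/s

29.6 m/s


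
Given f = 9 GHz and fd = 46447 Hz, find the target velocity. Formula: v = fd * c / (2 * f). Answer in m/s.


v = 46447 * 3e8 / (2 * 9000000000.0) = 774.1 m/s

774.1 m/s


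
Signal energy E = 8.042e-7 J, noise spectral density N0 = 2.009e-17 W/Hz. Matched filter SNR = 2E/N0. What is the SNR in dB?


SNR_lin = 2 * 8.042e-7 / 2.009e-17 = 8.006e10
SNR_dB = 10*log10(8.006e10) = 109.0 dB

109.0 dB


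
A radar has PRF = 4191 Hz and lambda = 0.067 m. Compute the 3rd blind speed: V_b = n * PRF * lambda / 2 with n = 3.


V_blind = 3 * 4191 * 0.067 / 2 = 421.2 m/s

421.2 m/s


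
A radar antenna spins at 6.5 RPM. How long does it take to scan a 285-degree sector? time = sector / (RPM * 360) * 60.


t = 285 / (6.5 * 360) * 60 = 7.31 s

7.31 s


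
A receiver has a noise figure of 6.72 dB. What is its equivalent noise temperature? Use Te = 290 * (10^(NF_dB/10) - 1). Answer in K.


NF_lin = 10^(6.72/10) = 4.698941
Te = 290 * (4.698941 - 1) = 1072.7 K

1072.7 K


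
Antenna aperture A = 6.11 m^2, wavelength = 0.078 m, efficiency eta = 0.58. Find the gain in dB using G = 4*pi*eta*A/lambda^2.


G_linear = 4*pi*0.58*6.11/0.078^2 = 7319.64
G_dB = 10*log10(7319.64) = 38.6 dB

38.6 dB


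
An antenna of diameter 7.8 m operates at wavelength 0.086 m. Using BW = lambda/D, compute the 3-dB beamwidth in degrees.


BW_rad = 0.086 / 7.8 = 0.011026
BW_deg = 0.63 degrees

0.63 degrees


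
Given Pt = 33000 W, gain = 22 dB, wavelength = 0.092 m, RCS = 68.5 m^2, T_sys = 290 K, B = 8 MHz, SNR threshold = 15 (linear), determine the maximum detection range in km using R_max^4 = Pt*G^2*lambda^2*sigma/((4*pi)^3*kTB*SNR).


G_lin = 10^(22/10) = 158.489319
R^4 = 33000 * 158.489319^2 * 0.092^2 * 68.5 / ((4*pi)^3 * 1.38e-23 * 290 * 8000000.0 * 15)
R^4 = 5.04304e17 m^4
R_max = (5.04304e17)^(1/4) = 26648.5 m = 26.6 km

26.6 km


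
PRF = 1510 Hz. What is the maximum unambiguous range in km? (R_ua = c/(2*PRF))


R_ua = 3e8 / (2 * 1510) = 99337.7 m = 99.3 km

99.3 km


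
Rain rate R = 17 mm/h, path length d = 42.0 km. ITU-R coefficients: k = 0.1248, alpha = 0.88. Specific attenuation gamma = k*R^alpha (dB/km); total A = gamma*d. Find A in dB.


gamma = 0.1248 * 17^0.88 = 1.510114 dB/km
A = 1.510114 * 42.0 = 63.42 dB

63.42 dB


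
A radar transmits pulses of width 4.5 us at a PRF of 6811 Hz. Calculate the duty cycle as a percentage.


DC = 4.5e-6 * 6811 * 100 = 3.06%

3.06%


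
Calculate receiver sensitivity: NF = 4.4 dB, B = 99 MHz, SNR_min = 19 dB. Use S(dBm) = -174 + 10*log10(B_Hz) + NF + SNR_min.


10*log10(99000000.0) = 79.96
S = -174 + 79.96 + 4.4 + 19 = -70.6 dBm

-70.6 dBm


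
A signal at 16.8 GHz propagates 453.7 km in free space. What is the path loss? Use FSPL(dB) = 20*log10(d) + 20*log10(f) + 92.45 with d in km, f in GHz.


20*log10(453.7) = 53.14
20*log10(16.8) = 24.51
FSPL = 170.1 dB

170.1 dB


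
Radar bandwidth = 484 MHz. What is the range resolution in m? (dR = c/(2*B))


dR = 3e8 / (2 * 484000000.0) = 0.31 m

0.31 m


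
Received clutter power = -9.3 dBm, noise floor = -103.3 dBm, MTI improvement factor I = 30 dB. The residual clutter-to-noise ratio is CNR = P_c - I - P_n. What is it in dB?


CNR = -9.3 - 30 - (-103.3) = 64.0 dB

64.0 dB


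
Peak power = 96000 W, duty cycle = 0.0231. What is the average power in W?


P_avg = 96000 * 0.0231 = 2217.6 W

2217.6 W


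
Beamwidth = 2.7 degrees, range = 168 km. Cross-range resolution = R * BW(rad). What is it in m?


BW_rad = 0.04712389
CR = 168000 * 0.04712389 = 7916.8 m

7916.8 m


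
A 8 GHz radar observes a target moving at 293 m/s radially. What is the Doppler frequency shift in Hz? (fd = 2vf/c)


fd = 2 * 293 * 8000000000.0 / 3e8 = 15626.7 Hz

15626.7 Hz


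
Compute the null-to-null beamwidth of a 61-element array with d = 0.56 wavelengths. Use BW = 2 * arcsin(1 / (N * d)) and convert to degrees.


1/(N*d) = 1/(61*0.56) = 0.029274
BW = 2*arcsin(0.029274) = 3.4 degrees

3.4 degrees


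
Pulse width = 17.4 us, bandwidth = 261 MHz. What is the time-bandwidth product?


TBP = 17.4 * 261 = 4541.4

4541.4


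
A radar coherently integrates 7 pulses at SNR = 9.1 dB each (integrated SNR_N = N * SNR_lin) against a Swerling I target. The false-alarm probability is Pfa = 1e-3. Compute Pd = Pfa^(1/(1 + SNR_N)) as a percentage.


SNR_lin = 10^(9.1/10) = 8.12831
SNR_N = 7 * 8.12831 = 56.89817
1/(1 + SNR_N) = 1/57.89817 = 0.0172717
Pd = (1e-3)^0.0172717 = 0.88753
Pd = 88.8%

88.8%


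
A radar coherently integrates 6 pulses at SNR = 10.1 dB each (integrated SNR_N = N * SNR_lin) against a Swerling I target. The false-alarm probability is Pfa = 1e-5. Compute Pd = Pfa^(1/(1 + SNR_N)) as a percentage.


SNR_lin = 10^(10.1/10) = 10.23293
SNR_N = 6 * 10.23293 = 61.39758
1/(1 + SNR_N) = 1/62.39758 = 0.0160263
Pd = (1e-5)^0.0160263 = 0.83151
Pd = 83.2%

83.2%


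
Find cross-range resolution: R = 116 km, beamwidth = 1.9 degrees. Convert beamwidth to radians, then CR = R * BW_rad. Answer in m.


BW_rad = 0.033161256
CR = 116000 * 0.033161256 = 3846.7 m

3846.7 m


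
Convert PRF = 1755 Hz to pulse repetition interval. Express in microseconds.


PRI = 1/1755 = 0.0005698006 s = 569.8 us

569.8 us


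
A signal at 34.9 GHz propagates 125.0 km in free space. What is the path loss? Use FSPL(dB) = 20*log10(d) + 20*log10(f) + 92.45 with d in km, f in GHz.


20*log10(125.0) = 41.94
20*log10(34.9) = 30.86
FSPL = 165.2 dB

165.2 dB


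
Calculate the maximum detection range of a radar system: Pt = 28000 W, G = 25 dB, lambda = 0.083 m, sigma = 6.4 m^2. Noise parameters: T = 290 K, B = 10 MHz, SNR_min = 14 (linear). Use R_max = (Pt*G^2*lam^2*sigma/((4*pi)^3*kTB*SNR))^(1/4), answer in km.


G_lin = 10^(25/10) = 316.227766
R^4 = 28000 * 316.227766^2 * 0.083^2 * 6.4 / ((4*pi)^3 * 1.38e-23 * 290 * 10000000.0 * 14)
R^4 = 1.11035e17 m^4
R_max = (1.11035e17)^(1/4) = 18254.3 m = 18.3 km

18.3 km


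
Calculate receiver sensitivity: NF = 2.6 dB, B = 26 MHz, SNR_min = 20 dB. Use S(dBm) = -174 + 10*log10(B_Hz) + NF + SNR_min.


10*log10(26000000.0) = 74.15
S = -174 + 74.15 + 2.6 + 20 = -77.3 dBm

-77.3 dBm


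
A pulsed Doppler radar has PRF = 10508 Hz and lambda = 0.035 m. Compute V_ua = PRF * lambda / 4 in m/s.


V_ua = 10508 * 0.035 / 4 = 91.9 m/s

91.9 m/s


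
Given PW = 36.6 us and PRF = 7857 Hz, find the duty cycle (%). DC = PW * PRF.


DC = 36.6e-6 * 7857 * 100 = 28.76%

28.76%


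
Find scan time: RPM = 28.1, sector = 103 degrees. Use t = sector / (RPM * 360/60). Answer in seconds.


t = 103 / (28.1 * 360) * 60 = 0.61 s

0.61 s


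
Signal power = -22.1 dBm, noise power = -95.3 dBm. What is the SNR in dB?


SNR = -22.1 - (-95.3) = 73.2 dB

73.2 dB


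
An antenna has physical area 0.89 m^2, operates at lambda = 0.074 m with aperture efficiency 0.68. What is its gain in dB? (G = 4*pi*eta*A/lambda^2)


G_linear = 4*pi*0.68*0.89/0.074^2 = 1388.82
G_dB = 10*log10(1388.82) = 31.4 dB

31.4 dB


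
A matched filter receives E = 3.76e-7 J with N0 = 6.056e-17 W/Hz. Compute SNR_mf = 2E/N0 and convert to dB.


SNR_lin = 2 * 3.76e-7 / 6.056e-17 = 1.242e10
SNR_dB = 10*log10(1.242e10) = 100.9 dB

100.9 dB


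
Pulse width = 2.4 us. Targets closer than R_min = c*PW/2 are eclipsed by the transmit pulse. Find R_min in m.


R_min = 3e8 * 2.4e-6 / 2 = 360.0 m

360.0 m


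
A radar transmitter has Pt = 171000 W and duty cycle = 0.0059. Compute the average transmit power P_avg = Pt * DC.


P_avg = 171000 * 0.0059 = 1008.9 W

1008.9 W


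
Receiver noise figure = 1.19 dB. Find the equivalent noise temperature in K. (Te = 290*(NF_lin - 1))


NF_lin = 10^(1.19/10) = 1.315225
Te = 290 * (1.315225 - 1) = 91.4 K

91.4 K


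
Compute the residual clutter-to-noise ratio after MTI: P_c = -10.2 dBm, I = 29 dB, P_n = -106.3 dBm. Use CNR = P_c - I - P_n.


CNR = -10.2 - 29 - (-106.3) = 67.1 dB

67.1 dB


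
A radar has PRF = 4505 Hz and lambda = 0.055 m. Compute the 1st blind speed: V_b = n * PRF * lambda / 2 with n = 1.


V_blind = 1 * 4505 * 0.055 / 2 = 123.9 m/s

123.9 m/s


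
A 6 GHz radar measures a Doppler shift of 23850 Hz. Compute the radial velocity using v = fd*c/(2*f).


v = 23850 * 3e8 / (2 * 6000000000.0) = 596.3 m/s

596.3 m/s


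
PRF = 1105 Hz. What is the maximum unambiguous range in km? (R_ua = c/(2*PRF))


R_ua = 3e8 / (2 * 1105) = 135746.6 m = 135.7 km

135.7 km


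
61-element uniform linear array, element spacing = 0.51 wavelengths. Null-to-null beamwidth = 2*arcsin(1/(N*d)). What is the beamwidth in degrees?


1/(N*d) = 1/(61*0.51) = 0.032144
BW = 2*arcsin(0.032144) = 3.7 degrees

3.7 degrees


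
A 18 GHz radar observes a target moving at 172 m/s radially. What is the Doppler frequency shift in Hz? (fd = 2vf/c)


fd = 2 * 172 * 18000000000.0 / 3e8 = 20640.0 Hz

20640.0 Hz


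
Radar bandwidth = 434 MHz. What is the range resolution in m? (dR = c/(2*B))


dR = 3e8 / (2 * 434000000.0) = 0.35 m

0.35 m


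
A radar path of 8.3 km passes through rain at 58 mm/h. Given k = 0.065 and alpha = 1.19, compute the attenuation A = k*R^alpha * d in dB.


gamma = 0.065 * 58^1.19 = 8.154412 dB/km
A = 8.154412 * 8.3 = 67.68 dB

67.68 dB


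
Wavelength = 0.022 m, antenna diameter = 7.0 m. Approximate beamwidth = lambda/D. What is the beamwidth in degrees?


BW_rad = 0.022 / 7.0 = 0.003143
BW_deg = 0.18 degrees

0.18 degrees


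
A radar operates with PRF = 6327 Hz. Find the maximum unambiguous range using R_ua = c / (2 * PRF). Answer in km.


R_ua = 3e8 / (2 * 6327) = 23707.9 m = 23.7 km

23.7 km


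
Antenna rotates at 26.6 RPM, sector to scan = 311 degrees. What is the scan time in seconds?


t = 311 / (26.6 * 360) * 60 = 1.95 s

1.95 s


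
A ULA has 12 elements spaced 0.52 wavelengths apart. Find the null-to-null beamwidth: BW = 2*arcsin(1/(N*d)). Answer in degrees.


1/(N*d) = 1/(12*0.52) = 0.160256
BW = 2*arcsin(0.160256) = 18.4 degrees

18.4 degrees


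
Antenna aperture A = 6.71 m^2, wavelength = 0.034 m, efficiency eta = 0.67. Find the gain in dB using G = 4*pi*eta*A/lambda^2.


G_linear = 4*pi*0.67*6.71/0.034^2 = 48870.79
G_dB = 10*log10(48870.79) = 46.9 dB

46.9 dB


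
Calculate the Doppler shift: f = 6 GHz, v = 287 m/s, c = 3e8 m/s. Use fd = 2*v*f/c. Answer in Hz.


fd = 2 * 287 * 6000000000.0 / 3e8 = 11480.0 Hz

11480.0 Hz


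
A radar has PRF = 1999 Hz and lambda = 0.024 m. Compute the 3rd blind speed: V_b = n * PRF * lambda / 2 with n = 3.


V_blind = 3 * 1999 * 0.024 / 2 = 72.0 m/s

72.0 m/s


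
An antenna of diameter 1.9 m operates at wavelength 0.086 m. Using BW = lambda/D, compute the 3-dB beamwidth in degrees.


BW_rad = 0.086 / 1.9 = 0.045263
BW_deg = 2.59 degrees

2.59 degrees


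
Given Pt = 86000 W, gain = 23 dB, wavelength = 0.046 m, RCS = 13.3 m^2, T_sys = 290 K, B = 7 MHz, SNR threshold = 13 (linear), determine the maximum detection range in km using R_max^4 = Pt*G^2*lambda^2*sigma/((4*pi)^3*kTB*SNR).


G_lin = 10^(23/10) = 199.526231
R^4 = 86000 * 199.526231^2 * 0.046^2 * 13.3 / ((4*pi)^3 * 1.38e-23 * 290 * 7000000.0 * 13)
R^4 = 1.33327e17 m^4
R_max = (1.33327e17)^(1/4) = 19108.6 m = 19.1 km

19.1 km


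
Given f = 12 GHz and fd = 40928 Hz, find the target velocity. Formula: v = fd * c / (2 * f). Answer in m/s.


v = 40928 * 3e8 / (2 * 12000000000.0) = 511.6 m/s

511.6 m/s


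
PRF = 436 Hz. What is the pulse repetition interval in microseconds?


PRI = 1/436 = 0.002293578 s = 2293.6 us

2293.6 us


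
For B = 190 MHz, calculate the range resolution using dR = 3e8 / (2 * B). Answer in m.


dR = 3e8 / (2 * 190000000.0) = 0.79 m

0.79 m


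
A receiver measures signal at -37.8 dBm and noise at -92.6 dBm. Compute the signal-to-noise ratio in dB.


SNR = -37.8 - (-92.6) = 54.8 dB

54.8 dB


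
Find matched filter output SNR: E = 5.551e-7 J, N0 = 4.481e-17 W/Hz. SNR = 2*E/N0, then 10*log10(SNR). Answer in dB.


SNR_lin = 2 * 5.551e-7 / 4.481e-17 = 2.478e10
SNR_dB = 10*log10(2.478e10) = 103.9 dB

103.9 dB


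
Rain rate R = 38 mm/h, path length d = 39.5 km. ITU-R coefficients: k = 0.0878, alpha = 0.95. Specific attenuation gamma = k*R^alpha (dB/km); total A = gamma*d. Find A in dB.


gamma = 0.0878 * 38^0.95 = 2.781563 dB/km
A = 2.781563 * 39.5 = 109.87 dB

109.87 dB


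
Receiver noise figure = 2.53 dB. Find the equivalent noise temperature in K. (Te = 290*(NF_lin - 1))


NF_lin = 10^(2.53/10) = 1.790606
Te = 290 * (1.790606 - 1) = 229.3 K

229.3 K


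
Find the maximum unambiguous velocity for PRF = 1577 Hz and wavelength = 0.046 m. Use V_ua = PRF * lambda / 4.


V_ua = 1577 * 0.046 / 4 = 18.1 m/s

18.1 m/s


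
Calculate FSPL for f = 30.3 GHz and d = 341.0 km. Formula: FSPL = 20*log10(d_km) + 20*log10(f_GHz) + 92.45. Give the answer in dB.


20*log10(341.0) = 50.66
20*log10(30.3) = 29.63
FSPL = 172.7 dB

172.7 dB


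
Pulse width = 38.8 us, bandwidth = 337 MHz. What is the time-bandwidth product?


TBP = 38.8 * 337 = 13075.6

13075.6


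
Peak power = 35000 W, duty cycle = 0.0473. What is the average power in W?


P_avg = 35000 * 0.0473 = 1655.5 W

1655.5 W


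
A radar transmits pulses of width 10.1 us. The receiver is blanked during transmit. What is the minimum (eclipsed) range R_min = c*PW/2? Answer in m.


R_min = 3e8 * 10.1e-6 / 2 = 1515.0 m

1515.0 m


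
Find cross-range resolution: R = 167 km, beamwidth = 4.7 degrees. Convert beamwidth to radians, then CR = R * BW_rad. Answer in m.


BW_rad = 0.082030475
CR = 167000 * 0.082030475 = 13699.1 m

13699.1 m


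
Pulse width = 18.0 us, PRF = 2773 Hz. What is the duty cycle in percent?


DC = 18.0e-6 * 2773 * 100 = 4.99%

4.99%


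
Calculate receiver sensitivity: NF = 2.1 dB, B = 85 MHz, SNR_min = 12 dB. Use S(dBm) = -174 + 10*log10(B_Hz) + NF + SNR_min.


10*log10(85000000.0) = 79.29
S = -174 + 79.29 + 2.1 + 12 = -80.6 dBm

-80.6 dBm


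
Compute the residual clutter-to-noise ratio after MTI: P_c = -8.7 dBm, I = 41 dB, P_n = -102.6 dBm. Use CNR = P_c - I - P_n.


CNR = -8.7 - 41 - (-102.6) = 52.9 dB

52.9 dB


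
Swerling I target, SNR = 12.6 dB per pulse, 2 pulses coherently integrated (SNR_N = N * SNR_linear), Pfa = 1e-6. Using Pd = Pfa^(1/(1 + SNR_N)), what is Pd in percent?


SNR_lin = 10^(12.6/10) = 18.19701
SNR_N = 2 * 18.19701 = 36.39402
1/(1 + SNR_N) = 1/37.39402 = 0.0267422
Pd = (1e-6)^0.0267422 = 0.69111
Pd = 69.1%

69.1%


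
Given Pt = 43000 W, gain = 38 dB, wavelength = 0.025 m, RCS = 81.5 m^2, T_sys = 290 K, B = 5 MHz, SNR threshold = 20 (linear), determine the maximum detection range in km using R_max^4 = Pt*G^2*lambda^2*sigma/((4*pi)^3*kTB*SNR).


G_lin = 10^(38/10) = 6309.573445
R^4 = 43000 * 6309.573445^2 * 0.025^2 * 81.5 / ((4*pi)^3 * 1.38e-23 * 290 * 5000000.0 * 20)
R^4 = 1.09799e20 m^4
R_max = (1.09799e20)^(1/4) = 102364.6 m = 102.4 km

102.4 km


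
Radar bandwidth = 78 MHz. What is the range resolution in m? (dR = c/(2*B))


dR = 3e8 / (2 * 78000000.0) = 1.92 m

1.92 m


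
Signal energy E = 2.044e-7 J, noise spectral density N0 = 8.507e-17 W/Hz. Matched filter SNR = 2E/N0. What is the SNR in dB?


SNR_lin = 2 * 2.044e-7 / 8.507e-17 = 4.805e9
SNR_dB = 10*log10(4.805e9) = 96.8 dB

96.8 dB


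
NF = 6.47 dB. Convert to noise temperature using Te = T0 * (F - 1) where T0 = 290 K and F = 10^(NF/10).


NF_lin = 10^(6.47/10) = 4.436086
Te = 290 * (4.436086 - 1) = 996.5 K

996.5 K


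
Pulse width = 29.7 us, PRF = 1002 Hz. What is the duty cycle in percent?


DC = 29.7e-6 * 1002 * 100 = 2.98%

2.98%


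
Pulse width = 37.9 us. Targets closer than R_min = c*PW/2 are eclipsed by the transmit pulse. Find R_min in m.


R_min = 3e8 * 37.9e-6 / 2 = 5685.0 m

5685.0 m


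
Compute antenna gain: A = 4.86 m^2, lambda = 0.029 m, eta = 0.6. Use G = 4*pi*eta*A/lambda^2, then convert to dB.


G_linear = 4*pi*0.6*4.86/0.029^2 = 43571.39
G_dB = 10*log10(43571.39) = 46.4 dB

46.4 dB


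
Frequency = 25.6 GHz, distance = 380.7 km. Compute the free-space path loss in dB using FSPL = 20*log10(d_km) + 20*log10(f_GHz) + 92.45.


20*log10(380.7) = 51.61
20*log10(25.6) = 28.16
FSPL = 172.2 dB

172.2 dB


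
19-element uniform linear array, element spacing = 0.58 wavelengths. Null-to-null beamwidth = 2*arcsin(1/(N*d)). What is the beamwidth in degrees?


1/(N*d) = 1/(19*0.58) = 0.090744
BW = 2*arcsin(0.090744) = 10.4 degrees

10.4 degrees


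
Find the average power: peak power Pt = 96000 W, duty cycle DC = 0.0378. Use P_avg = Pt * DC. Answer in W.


P_avg = 96000 * 0.0378 = 3628.8 W

3628.8 W


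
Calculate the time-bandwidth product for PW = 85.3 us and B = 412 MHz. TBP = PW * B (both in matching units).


TBP = 85.3 * 412 = 35143.6

35143.6


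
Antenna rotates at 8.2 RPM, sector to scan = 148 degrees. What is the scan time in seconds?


t = 148 / (8.2 * 360) * 60 = 3.01 s

3.01 s


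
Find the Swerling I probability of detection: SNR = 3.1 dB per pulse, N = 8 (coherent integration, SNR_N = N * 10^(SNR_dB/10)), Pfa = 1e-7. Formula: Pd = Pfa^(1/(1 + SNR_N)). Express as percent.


SNR_lin = 10^(3.1/10) = 2.04174
SNR_N = 8 * 2.04174 = 16.33392
1/(1 + SNR_N) = 1/17.33392 = 0.0576904
Pd = (1e-7)^0.0576904 = 0.39461
Pd = 39.5%

39.5%


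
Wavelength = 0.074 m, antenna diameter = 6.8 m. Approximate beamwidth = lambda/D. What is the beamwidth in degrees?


BW_rad = 0.074 / 6.8 = 0.010882
BW_deg = 0.62 degrees

0.62 degrees


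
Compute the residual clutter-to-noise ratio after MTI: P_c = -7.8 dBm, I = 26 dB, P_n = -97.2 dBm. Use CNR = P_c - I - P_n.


CNR = -7.8 - 26 - (-97.2) = 63.4 dB

63.4 dB


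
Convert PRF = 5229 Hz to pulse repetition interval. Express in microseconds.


PRI = 1/5229 = 0.0001912412 s = 191.2 us

191.2 us


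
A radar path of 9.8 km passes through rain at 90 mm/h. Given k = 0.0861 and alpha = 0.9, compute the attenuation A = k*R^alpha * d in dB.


gamma = 0.0861 * 90^0.9 = 4.941075 dB/km
A = 4.941075 * 9.8 = 48.42 dB

48.42 dB


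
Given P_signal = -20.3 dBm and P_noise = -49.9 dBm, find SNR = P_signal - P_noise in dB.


SNR = -20.3 - (-49.9) = 29.6 dB

29.6 dB


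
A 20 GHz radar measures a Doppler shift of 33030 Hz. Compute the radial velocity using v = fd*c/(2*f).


v = 33030 * 3e8 / (2 * 20000000000.0) = 247.7 m/s

247.7 m/s


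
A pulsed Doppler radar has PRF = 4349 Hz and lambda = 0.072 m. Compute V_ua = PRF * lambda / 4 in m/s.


V_ua = 4349 * 0.072 / 4 = 78.3 m/s

78.3 m/s


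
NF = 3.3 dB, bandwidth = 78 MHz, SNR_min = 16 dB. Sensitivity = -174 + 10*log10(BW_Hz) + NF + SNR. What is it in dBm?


10*log10(78000000.0) = 78.92
S = -174 + 78.92 + 3.3 + 16 = -75.8 dBm

-75.8 dBm


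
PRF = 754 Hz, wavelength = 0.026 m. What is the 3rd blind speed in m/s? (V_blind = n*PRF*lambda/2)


V_blind = 3 * 754 * 0.026 / 2 = 29.4 m/s

29.4 m/s


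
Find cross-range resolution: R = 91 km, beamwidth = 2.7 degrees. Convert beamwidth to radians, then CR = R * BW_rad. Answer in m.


BW_rad = 0.04712389
CR = 91000 * 0.04712389 = 4288.3 m

4288.3 m


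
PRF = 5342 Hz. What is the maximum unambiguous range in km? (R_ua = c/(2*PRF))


R_ua = 3e8 / (2 * 5342) = 28079.4 m = 28.1 km

28.1 km


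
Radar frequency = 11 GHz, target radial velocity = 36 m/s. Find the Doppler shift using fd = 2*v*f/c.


fd = 2 * 36 * 11000000000.0 / 3e8 = 2640.0 Hz

2640.0 Hz


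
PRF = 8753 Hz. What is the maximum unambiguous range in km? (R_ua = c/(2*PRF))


R_ua = 3e8 / (2 * 8753) = 17137.0 m = 17.1 km

17.1 km


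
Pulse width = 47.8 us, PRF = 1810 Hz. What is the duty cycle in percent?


DC = 47.8e-6 * 1810 * 100 = 8.65%

8.65%


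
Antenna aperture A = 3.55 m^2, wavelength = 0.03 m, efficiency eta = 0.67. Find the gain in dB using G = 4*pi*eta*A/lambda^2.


G_linear = 4*pi*0.67*3.55/0.03^2 = 33210.13
G_dB = 10*log10(33210.13) = 45.2 dB

45.2 dB


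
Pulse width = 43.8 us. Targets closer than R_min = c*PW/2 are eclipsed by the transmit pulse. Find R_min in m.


R_min = 3e8 * 43.8e-6 / 2 = 6570.0 m

6570.0 m


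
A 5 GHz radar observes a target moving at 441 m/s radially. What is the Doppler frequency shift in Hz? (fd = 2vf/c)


fd = 2 * 441 * 5000000000.0 / 3e8 = 14700.0 Hz

14700.0 Hz


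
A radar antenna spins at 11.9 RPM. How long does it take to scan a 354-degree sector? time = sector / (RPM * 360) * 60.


t = 354 / (11.9 * 360) * 60 = 4.96 s

4.96 s


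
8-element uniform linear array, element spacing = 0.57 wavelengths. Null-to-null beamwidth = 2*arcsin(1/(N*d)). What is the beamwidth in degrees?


1/(N*d) = 1/(8*0.57) = 0.219298
BW = 2*arcsin(0.219298) = 25.3 degrees

25.3 degrees


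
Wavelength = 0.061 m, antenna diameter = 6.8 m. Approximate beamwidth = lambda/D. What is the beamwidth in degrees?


BW_rad = 0.061 / 6.8 = 0.008971
BW_deg = 0.51 degrees

0.51 degrees


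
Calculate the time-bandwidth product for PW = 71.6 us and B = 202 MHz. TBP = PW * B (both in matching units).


TBP = 71.6 * 202 = 14463.2

14463.2


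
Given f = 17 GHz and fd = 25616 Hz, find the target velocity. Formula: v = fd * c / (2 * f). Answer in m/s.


v = 25616 * 3e8 / (2 * 17000000000.0) = 226.0 m/s

226.0 m/s


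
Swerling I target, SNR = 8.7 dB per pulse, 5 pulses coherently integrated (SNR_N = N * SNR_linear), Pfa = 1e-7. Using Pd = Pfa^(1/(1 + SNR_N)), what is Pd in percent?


SNR_lin = 10^(8.7/10) = 7.4131
SNR_N = 5 * 7.4131 = 37.0655
1/(1 + SNR_N) = 1/38.0655 = 0.0262705
Pd = (1e-7)^0.0262705 = 0.6548
Pd = 65.5%

65.5%


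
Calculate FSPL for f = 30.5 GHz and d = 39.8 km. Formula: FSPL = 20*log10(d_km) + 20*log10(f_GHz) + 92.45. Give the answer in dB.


20*log10(39.8) = 32.0
20*log10(30.5) = 29.69
FSPL = 154.1 dB

154.1 dB


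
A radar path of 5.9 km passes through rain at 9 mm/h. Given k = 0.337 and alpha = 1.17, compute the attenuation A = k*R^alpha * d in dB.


gamma = 0.337 * 9^1.17 = 4.406499 dB/km
A = 4.406499 * 5.9 = 26.0 dB

26.0 dB


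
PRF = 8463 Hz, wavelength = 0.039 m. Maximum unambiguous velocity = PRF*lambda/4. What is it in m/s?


V_ua = 8463 * 0.039 / 4 = 82.5 m/s

82.5 m/s


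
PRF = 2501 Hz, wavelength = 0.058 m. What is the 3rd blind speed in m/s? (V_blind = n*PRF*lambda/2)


V_blind = 3 * 2501 * 0.058 / 2 = 217.6 m/s

217.6 m/s


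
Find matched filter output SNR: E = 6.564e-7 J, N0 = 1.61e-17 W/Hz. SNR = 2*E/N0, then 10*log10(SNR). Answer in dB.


SNR_lin = 2 * 6.564e-7 / 1.61e-17 = 8.154e10
SNR_dB = 10*log10(8.154e10) = 109.1 dB

109.1 dB


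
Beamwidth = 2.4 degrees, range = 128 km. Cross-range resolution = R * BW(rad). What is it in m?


BW_rad = 0.041887902
CR = 128000 * 0.041887902 = 5361.7 m

5361.7 m


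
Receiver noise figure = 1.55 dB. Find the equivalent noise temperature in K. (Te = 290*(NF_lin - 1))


NF_lin = 10^(1.55/10) = 1.428894
Te = 290 * (1.428894 - 1) = 124.4 K

124.4 K


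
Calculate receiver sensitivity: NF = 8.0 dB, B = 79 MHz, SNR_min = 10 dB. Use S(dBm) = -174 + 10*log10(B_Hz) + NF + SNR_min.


10*log10(79000000.0) = 78.98
S = -174 + 78.98 + 8.0 + 10 = -77.0 dBm

-77.0 dBm


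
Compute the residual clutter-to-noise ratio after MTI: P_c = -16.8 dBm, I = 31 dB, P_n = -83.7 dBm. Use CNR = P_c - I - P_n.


CNR = -16.8 - 31 - (-83.7) = 35.9 dB

35.9 dB


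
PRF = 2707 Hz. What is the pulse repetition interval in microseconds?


PRI = 1/2707 = 0.0003694126 s = 369.4 us

369.4 us


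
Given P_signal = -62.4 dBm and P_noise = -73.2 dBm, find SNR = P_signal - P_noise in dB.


SNR = -62.4 - (-73.2) = 10.8 dB

10.8 dB


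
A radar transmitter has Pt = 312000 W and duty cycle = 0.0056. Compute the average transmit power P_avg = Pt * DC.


P_avg = 312000 * 0.0056 = 1747.2 W

1747.2 W


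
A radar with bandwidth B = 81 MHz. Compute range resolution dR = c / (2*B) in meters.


dR = 3e8 / (2 * 81000000.0) = 1.85 m

1.85 m


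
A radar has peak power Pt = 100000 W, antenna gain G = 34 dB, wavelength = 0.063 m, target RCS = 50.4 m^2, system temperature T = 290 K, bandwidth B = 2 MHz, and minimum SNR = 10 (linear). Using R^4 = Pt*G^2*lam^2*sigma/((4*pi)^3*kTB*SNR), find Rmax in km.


G_lin = 10^(34/10) = 2511.886432
R^4 = 100000 * 2511.886432^2 * 0.063^2 * 50.4 / ((4*pi)^3 * 1.38e-23 * 290 * 2000000.0 * 10)
R^4 = 7.94648e20 m^4
R_max = (7.94648e20)^(1/4) = 167897.3 m = 167.9 km

167.9 km


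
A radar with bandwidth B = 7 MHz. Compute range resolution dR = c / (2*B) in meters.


dR = 3e8 / (2 * 7000000.0) = 21.43 m

21.43 m


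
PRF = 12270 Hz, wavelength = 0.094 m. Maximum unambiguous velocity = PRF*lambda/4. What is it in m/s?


V_ua = 12270 * 0.094 / 4 = 288.3 m/s

288.3 m/s


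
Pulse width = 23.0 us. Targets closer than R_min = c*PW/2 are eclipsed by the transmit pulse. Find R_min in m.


R_min = 3e8 * 23.0e-6 / 2 = 3450.0 m

3450.0 m


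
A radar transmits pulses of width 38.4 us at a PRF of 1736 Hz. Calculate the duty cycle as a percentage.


DC = 38.4e-6 * 1736 * 100 = 6.67%

6.67%


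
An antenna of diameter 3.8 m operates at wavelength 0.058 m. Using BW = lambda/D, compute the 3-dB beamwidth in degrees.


BW_rad = 0.058 / 3.8 = 0.015263
BW_deg = 0.87 degrees

0.87 degrees


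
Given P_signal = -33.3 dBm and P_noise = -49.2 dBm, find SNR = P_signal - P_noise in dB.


SNR = -33.3 - (-49.2) = 15.9 dB

15.9 dB


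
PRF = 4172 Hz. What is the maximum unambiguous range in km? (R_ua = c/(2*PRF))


R_ua = 3e8 / (2 * 4172) = 35954.0 m = 36.0 km

36.0 km


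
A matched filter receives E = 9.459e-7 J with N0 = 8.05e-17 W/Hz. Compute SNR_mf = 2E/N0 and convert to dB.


SNR_lin = 2 * 9.459e-7 / 8.05e-17 = 2.35e10
SNR_dB = 10*log10(2.35e10) = 103.7 dB

103.7 dB


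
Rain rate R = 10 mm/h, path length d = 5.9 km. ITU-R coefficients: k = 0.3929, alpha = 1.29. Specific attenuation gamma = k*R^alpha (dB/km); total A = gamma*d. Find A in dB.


gamma = 0.3929 * 10^1.29 = 7.660939 dB/km
A = 7.660939 * 5.9 = 45.2 dB

45.2 dB


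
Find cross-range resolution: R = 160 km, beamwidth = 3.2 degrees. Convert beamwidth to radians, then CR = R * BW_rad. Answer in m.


BW_rad = 0.055850536
CR = 160000 * 0.055850536 = 8936.1 m

8936.1 m


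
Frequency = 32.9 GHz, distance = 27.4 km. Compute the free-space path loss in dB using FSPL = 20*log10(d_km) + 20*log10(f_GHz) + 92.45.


20*log10(27.4) = 28.76
20*log10(32.9) = 30.34
FSPL = 151.5 dB

151.5 dB


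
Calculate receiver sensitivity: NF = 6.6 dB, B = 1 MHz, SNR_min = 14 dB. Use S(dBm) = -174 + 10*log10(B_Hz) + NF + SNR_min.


10*log10(1000000.0) = 60.0
S = -174 + 60.0 + 6.6 + 14 = -93.4 dBm

-93.4 dBm


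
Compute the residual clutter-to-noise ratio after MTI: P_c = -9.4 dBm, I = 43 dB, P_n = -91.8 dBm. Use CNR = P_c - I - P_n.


CNR = -9.4 - 43 - (-91.8) = 39.4 dB

39.4 dB


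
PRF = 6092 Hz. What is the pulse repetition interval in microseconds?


PRI = 1/6092 = 0.0001641497 s = 164.1 us

164.1 us


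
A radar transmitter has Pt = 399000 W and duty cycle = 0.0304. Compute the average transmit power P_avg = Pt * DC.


P_avg = 399000 * 0.0304 = 12129.6 W

12129.6 W


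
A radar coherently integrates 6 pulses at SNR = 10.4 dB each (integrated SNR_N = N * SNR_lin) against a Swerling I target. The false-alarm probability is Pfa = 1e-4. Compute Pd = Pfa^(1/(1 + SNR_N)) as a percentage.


SNR_lin = 10^(10.4/10) = 10.96478
SNR_N = 6 * 10.96478 = 65.78868
1/(1 + SNR_N) = 1/66.78868 = 0.0149726
Pd = (1e-4)^0.0149726 = 0.87118
Pd = 87.1%

87.1%


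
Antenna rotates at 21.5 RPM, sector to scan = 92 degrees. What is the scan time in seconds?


t = 92 / (21.5 * 360) * 60 = 0.71 s

0.71 s


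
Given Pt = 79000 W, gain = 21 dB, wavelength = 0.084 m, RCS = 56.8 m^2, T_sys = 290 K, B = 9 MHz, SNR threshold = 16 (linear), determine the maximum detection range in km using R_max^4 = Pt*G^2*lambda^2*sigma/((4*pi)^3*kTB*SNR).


G_lin = 10^(21/10) = 125.892541
R^4 = 79000 * 125.892541^2 * 0.084^2 * 56.8 / ((4*pi)^3 * 1.38e-23 * 290 * 9000000.0 * 16)
R^4 = 4.38798e17 m^4
R_max = (4.38798e17)^(1/4) = 25737.5 m = 25.7 km

25.7 km


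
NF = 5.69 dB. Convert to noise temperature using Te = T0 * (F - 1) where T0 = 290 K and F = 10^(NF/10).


NF_lin = 10^(5.69/10) = 3.706807
Te = 290 * (3.706807 - 1) = 785.0 K

785.0 K


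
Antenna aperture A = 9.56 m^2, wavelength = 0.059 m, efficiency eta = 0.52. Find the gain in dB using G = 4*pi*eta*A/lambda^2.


G_linear = 4*pi*0.52*9.56/0.059^2 = 17945.98
G_dB = 10*log10(17945.98) = 42.5 dB

42.5 dB


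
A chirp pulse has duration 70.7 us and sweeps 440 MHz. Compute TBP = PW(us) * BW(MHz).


TBP = 70.7 * 440 = 31108.0

31108.0


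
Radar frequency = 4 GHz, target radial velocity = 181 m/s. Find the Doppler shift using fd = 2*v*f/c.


fd = 2 * 181 * 4000000000.0 / 3e8 = 4826.7 Hz

4826.7 Hz


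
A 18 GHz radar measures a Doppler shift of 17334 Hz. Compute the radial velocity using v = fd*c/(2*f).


v = 17334 * 3e8 / (2 * 18000000000.0) = 144.5 m/s

144.5 m/s


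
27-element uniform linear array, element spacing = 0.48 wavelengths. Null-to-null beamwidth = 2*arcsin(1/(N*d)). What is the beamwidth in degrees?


1/(N*d) = 1/(27*0.48) = 0.07716
BW = 2*arcsin(0.07716) = 8.9 degrees

8.9 degrees


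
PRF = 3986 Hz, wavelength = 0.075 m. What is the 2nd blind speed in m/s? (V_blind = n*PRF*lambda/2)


V_blind = 2 * 3986 * 0.075 / 2 = 299.0 m/s

299.0 m/s


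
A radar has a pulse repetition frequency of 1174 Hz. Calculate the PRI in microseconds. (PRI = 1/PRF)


PRI = 1/1174 = 0.0008517888 s = 851.8 us

851.8 us


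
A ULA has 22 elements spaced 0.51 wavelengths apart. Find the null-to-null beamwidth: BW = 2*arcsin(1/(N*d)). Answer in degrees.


1/(N*d) = 1/(22*0.51) = 0.089127
BW = 2*arcsin(0.089127) = 10.2 degrees

10.2 degrees


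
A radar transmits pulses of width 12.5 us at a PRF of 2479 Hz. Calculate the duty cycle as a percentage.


DC = 12.5e-6 * 2479 * 100 = 3.1%

3.1%


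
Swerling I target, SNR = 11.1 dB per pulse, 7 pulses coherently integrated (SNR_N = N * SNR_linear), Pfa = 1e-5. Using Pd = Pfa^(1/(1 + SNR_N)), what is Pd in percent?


SNR_lin = 10^(11.1/10) = 12.8825
SNR_N = 7 * 12.8825 = 90.1775
1/(1 + SNR_N) = 1/91.1775 = 0.0109676
Pd = (1e-5)^0.0109676 = 0.88138
Pd = 88.1%

88.1%


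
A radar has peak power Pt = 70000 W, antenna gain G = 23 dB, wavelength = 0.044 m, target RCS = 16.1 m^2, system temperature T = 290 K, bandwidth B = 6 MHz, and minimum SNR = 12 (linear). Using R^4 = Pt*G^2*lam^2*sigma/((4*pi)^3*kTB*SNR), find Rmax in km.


G_lin = 10^(23/10) = 199.526231
R^4 = 70000 * 199.526231^2 * 0.044^2 * 16.1 / ((4*pi)^3 * 1.38e-23 * 290 * 6000000.0 * 12)
R^4 = 1.51911e17 m^4
R_max = (1.51911e17)^(1/4) = 19742.3 m = 19.7 km

19.7 km


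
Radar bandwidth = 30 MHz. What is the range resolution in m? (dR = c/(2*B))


dR = 3e8 / (2 * 30000000.0) = 5.0 m

5.0 m


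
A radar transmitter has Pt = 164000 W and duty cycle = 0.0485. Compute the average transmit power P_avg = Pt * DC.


P_avg = 164000 * 0.0485 = 7954.0 W

7954.0 W


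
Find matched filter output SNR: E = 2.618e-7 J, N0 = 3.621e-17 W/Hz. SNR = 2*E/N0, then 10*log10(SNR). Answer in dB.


SNR_lin = 2 * 2.618e-7 / 3.621e-17 = 1.446e10
SNR_dB = 10*log10(1.446e10) = 101.6 dB

101.6 dB


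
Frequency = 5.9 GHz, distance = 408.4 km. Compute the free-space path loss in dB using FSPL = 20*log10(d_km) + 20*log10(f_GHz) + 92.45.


20*log10(408.4) = 52.22
20*log10(5.9) = 15.42
FSPL = 160.1 dB

160.1 dB


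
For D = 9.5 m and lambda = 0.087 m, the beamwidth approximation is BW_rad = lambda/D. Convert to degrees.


BW_rad = 0.087 / 9.5 = 0.009158
BW_deg = 0.52 degrees

0.52 degrees


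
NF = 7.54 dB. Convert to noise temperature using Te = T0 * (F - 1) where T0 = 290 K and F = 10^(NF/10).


NF_lin = 10^(7.54/10) = 5.675446
Te = 290 * (5.675446 - 1) = 1355.9 K

1355.9 K


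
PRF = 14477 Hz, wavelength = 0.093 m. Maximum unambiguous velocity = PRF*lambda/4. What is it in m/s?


V_ua = 14477 * 0.093 / 4 = 336.6 m/s

336.6 m/s


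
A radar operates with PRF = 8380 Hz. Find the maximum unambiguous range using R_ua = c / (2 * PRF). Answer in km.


R_ua = 3e8 / (2 * 8380) = 17899.8 m = 17.9 km

17.9 km


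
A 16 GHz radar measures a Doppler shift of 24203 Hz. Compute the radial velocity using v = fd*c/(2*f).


v = 24203 * 3e8 / (2 * 16000000000.0) = 226.9 m/s

226.9 m/s


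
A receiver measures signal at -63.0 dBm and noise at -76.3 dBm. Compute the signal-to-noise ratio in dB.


SNR = -63.0 - (-76.3) = 13.3 dB

13.3 dB


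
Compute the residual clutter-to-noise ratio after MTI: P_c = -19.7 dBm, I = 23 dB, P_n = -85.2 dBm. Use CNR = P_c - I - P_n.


CNR = -19.7 - 23 - (-85.2) = 42.5 dB

42.5 dB


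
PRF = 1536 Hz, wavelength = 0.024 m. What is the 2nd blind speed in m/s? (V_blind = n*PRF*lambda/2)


V_blind = 2 * 1536 * 0.024 / 2 = 36.9 m/s

36.9 m/s


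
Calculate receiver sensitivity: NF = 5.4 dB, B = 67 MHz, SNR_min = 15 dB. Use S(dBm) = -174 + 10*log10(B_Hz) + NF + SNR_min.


10*log10(67000000.0) = 78.26
S = -174 + 78.26 + 5.4 + 15 = -75.3 dBm

-75.3 dBm


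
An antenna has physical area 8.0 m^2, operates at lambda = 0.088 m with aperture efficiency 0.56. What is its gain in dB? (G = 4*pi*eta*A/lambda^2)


G_linear = 4*pi*0.56*8.0/0.088^2 = 7269.8
G_dB = 10*log10(7269.8) = 38.6 dB

38.6 dB


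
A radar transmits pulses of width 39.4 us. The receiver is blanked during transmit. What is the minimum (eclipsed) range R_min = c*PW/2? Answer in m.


R_min = 3e8 * 39.4e-6 / 2 = 5910.0 m

5910.0 m


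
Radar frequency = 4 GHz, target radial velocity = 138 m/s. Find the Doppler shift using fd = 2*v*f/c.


fd = 2 * 138 * 4000000000.0 / 3e8 = 3680.0 Hz

3680.0 Hz


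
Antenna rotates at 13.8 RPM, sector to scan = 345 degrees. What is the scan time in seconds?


t = 345 / (13.8 * 360) * 60 = 4.17 s

4.17 s


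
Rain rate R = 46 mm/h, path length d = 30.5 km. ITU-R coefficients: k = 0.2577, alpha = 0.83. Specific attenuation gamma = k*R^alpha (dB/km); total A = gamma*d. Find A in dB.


gamma = 0.2577 * 46^0.83 = 6.183059 dB/km
A = 6.183059 * 30.5 = 188.58 dB

188.58 dB


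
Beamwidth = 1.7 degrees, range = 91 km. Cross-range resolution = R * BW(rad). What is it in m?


BW_rad = 0.029670597
CR = 91000 * 0.029670597 = 2700.0 m

2700.0 m


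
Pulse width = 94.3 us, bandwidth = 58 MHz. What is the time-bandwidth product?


TBP = 94.3 * 58 = 5469.4

5469.4


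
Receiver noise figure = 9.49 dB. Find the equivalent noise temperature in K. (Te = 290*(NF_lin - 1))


NF_lin = 10^(9.49/10) = 8.892011
Te = 290 * (8.892011 - 1) = 2288.7 K

2288.7 K


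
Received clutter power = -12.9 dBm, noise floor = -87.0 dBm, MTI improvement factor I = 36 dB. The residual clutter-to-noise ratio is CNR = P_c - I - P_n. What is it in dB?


CNR = -12.9 - 36 - (-87.0) = 38.1 dB

38.1 dB


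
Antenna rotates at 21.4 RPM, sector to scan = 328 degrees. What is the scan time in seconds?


t = 328 / (21.4 * 360) * 60 = 2.55 s

2.55 s


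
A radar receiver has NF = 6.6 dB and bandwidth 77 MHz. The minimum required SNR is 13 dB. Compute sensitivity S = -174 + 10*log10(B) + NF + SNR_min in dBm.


10*log10(77000000.0) = 78.86
S = -174 + 78.86 + 6.6 + 13 = -75.5 dBm

-75.5 dBm


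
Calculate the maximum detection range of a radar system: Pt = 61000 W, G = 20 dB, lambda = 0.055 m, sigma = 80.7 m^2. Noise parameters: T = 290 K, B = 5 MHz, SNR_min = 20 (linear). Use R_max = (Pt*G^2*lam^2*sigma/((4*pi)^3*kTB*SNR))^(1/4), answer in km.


G_lin = 10^(20/10) = 100.0
R^4 = 61000 * 100.0^2 * 0.055^2 * 80.7 / ((4*pi)^3 * 1.38e-23 * 290 * 5000000.0 * 20)
R^4 = 1.87509e17 m^4
R_max = (1.87509e17)^(1/4) = 20809.2 m = 20.8 km

20.8 km


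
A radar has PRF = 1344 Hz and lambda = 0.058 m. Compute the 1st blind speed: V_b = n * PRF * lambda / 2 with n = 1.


V_blind = 1 * 1344 * 0.058 / 2 = 39.0 m/s

39.0 m/s


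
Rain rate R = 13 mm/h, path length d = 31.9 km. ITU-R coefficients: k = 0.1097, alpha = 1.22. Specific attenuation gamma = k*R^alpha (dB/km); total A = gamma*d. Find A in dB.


gamma = 0.1097 * 13^1.22 = 2.507365 dB/km
A = 2.507365 * 31.9 = 79.98 dB

79.98 dB


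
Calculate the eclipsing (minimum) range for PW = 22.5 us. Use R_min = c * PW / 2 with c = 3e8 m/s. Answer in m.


R_min = 3e8 * 22.5e-6 / 2 = 3375.0 m

3375.0 m


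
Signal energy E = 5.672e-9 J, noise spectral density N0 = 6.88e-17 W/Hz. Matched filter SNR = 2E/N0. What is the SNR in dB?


SNR_lin = 2 * 5.672e-9 / 6.88e-17 = 1.649e8
SNR_dB = 10*log10(1.649e8) = 82.2 dB

82.2 dB


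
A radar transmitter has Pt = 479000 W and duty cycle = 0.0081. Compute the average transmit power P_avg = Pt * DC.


P_avg = 479000 * 0.0081 = 3879.9 W

3879.9 W


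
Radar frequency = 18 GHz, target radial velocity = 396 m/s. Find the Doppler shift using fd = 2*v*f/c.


fd = 2 * 396 * 18000000000.0 / 3e8 = 47520.0 Hz

47520.0 Hz


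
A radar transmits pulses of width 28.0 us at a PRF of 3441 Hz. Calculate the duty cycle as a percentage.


DC = 28.0e-6 * 3441 * 100 = 9.63%

9.63%


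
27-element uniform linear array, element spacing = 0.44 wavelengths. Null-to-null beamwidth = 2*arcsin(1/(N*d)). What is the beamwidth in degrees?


1/(N*d) = 1/(27*0.44) = 0.084175
BW = 2*arcsin(0.084175) = 9.7 degrees

9.7 degrees


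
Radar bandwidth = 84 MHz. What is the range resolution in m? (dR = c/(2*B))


dR = 3e8 / (2 * 84000000.0) = 1.79 m

1.79 m


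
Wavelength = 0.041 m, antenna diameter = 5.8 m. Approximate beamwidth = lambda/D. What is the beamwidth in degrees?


BW_rad = 0.041 / 5.8 = 0.007069
BW_deg = 0.41 degrees

0.41 degrees


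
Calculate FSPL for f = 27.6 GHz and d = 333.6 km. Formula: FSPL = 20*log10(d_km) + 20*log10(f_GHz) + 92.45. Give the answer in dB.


20*log10(333.6) = 50.46
20*log10(27.6) = 28.82
FSPL = 171.7 dB

171.7 dB
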